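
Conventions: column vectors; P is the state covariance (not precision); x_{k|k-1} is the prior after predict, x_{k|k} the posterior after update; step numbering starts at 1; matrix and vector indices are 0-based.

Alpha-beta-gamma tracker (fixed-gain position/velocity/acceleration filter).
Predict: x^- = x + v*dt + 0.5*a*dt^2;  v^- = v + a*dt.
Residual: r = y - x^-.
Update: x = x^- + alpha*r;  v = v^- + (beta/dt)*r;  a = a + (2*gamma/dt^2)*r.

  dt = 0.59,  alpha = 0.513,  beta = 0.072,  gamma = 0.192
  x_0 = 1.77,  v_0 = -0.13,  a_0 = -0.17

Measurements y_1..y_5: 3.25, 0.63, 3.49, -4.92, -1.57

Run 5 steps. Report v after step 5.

step 1: x_pred=1.6637  r=1.5863  x^+=2.4775  v^+=-0.0367  a^+=1.5799
step 2: x_pred=2.7308  r=-2.1008  x^+=1.6531  v^+=0.6390  a^+=-0.7376
step 3: x_pred=1.9017  r=1.5883  x^+=2.7165  v^+=0.3977  a^+=1.0145
step 4: x_pred=3.1277  r=-8.0477  x^+=-1.0008  v^+=0.0142  a^+=-7.8632
step 5: x_pred=-2.3610  r=0.7910  x^+=-1.9552  v^+=-4.5286  a^+=-6.9907

v_post = -4.5286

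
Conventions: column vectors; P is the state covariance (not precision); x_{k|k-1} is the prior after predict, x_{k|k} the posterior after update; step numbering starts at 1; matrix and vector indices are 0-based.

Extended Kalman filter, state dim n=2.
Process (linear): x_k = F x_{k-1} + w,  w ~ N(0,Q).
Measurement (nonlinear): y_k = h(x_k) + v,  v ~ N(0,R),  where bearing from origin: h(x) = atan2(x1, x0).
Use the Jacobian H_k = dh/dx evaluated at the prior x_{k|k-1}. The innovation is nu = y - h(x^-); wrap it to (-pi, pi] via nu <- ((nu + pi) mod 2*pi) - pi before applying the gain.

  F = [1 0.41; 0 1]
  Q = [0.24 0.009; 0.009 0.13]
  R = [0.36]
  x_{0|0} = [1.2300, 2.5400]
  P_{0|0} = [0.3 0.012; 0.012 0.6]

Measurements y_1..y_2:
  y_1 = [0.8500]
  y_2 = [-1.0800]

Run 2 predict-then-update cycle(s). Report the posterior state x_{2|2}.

step 1: x^-=[2.2714, 2.5400]  P^-=[0.6507 0.2670; 0.2670 0.7300]  H_jac=[-0.2188 0.1956]  S=[0.3962]  K=[-0.2274; 0.2130]  nu=[0.0088]  x^+=[2.2694, 2.5419]  P^+=[0.6302 0.2862; 0.2862 0.7120]
step 2: x^-=[3.3116, 2.5419]  P^-=[1.2246 0.5871; 0.5871 0.8420]  H_jac=[-0.1459 0.1900]  S=[0.3839]  K=[-0.1746; 0.1937]  nu=[-1.7347]  x^+=[3.6145, 2.2059]  P^+=[1.2129 0.6001; 0.6001 0.8276]

x_post = [3.6145, 2.2059]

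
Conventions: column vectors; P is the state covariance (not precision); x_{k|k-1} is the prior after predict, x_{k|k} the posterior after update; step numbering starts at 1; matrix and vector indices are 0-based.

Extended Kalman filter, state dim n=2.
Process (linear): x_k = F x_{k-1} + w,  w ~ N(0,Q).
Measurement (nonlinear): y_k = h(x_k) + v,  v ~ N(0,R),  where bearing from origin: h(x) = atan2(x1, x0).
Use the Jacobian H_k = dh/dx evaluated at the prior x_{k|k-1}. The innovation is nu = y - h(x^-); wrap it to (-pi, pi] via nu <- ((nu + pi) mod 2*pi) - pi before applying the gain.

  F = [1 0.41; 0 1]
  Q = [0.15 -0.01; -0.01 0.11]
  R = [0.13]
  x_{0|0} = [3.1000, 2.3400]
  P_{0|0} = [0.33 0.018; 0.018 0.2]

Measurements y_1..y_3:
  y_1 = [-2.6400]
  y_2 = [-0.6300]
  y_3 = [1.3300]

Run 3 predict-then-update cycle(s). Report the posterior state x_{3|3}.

x_post = [6.1583, 3.3316]

step 1: x^-=[4.0594, 2.3400]  P^-=[0.5284 0.0900; 0.0900 0.3100]  H_jac=[-0.1066 0.1849]  S=[0.1431]  K=[-0.2774; 0.3336]  nu=[3.1203]  x^+=[3.1940, 3.3810]  P^+=[0.5174 0.1032; 0.1032 0.2941]
step 2: x^-=[4.5802, 3.3810]  P^-=[0.8015 0.2138; 0.2138 0.4041]  H_jac=[-0.1043 0.1413]  S=[0.1405]  K=[-0.3801; 0.2477]  nu=[-1.2659]  x^+=[5.0613, 3.0674]  P^+=[0.7812 0.2270; 0.2270 0.3955]
step 3: x^-=[6.3190, 3.0674]  P^-=[1.1838 0.3792; 0.3792 0.5055]  H_jac=[-0.0622 0.1281]  S=[0.1368]  K=[-0.1830; 0.3008]  nu=[0.8781]  x^+=[6.1583, 3.3316]  P^+=[1.1792 0.3867; 0.3867 0.4931]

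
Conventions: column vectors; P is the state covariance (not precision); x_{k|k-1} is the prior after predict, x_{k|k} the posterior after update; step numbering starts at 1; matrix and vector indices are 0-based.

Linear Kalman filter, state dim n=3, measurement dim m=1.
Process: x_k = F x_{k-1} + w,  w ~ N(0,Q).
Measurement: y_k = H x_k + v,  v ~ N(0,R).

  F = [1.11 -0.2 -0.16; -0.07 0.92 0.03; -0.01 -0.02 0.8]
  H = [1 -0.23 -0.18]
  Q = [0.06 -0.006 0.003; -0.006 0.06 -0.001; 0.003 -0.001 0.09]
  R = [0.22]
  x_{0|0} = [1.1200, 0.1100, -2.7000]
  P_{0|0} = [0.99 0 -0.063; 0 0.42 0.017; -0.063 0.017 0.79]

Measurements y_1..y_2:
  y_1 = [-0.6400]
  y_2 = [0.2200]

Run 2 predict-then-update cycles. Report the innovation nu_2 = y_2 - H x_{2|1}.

innov = [0.4236]

step 1: x^-=[1.6532, -0.0582, -2.1734]  P^-=[1.3403 -0.1694 -0.1661; -0.1694 0.4223 0.0270; -0.1661 0.0270 0.5963]  S=[1.7419]  K=[0.8090; -0.1558; -0.1606]  nu=[-2.6978]  x^+=[-0.5292, 0.3621, -1.7402]  P^+=[0.2003 0.0501 0.0601; 0.0501 0.3800 -0.0166; 0.0601 -0.0166 0.5514]
step 2: x^-=[-0.3814, 0.3180, -1.3941]  P^-=[0.2915 -0.0370 -0.0132; -0.0370 0.3755 -0.0106; -0.0132 -0.0106 0.4427]  S=[0.5666]  K=[0.5337; -0.2144; -0.1597]  nu=[0.4236]  x^+=[-0.1554, 0.2272, -1.4618]  P^+=[0.1301 0.0278 0.0351; 0.0278 0.3494 -0.0300; 0.0351 -0.0300 0.4282]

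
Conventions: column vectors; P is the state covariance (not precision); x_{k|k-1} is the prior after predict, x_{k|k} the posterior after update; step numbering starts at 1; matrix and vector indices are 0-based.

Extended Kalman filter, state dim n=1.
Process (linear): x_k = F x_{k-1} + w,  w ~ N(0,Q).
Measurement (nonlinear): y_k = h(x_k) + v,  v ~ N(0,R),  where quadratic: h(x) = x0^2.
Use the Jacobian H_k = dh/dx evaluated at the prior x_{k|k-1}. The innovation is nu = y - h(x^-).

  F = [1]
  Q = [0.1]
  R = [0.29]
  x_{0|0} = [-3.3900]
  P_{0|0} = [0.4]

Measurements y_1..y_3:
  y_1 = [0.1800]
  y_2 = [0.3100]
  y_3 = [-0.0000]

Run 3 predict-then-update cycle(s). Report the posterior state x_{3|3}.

x_post = [-0.7353]

step 1: x^-=[-3.3900]  P^-=[0.5000]  H_jac=[-6.7800]  S=[23.2742]  K=[-0.1457]  nu=[-11.3121]  x^+=[-1.7423]  P^+=[0.0062]
step 2: x^-=[-1.7423]  P^-=[0.1062]  H_jac=[-3.4847]  S=[1.5799]  K=[-0.2343]  nu=[-2.7257]  x^+=[-1.1037]  P^+=[0.0195]
step 3: x^-=[-1.1037]  P^-=[0.1195]  H_jac=[-2.2074]  S=[0.8723]  K=[-0.3024]  nu=[-1.2182]  x^+=[-0.7353]  P^+=[0.0397]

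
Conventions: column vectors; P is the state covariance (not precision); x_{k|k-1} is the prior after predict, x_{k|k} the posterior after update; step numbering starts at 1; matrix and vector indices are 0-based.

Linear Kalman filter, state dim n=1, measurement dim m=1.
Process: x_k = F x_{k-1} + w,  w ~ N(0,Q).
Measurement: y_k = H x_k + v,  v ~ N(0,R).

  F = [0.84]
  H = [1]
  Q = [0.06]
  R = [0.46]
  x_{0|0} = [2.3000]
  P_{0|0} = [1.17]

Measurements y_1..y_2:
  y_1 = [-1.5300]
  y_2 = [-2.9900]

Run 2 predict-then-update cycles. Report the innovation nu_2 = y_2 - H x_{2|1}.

innov = [-2.6990]

step 1: x^-=[1.9320]  P^-=[0.8856]  S=[1.3456]  K=[0.6581]  nu=[-3.4620]  x^+=[-0.3465]  P^+=[0.3027]
step 2: x^-=[-0.2910]  P^-=[0.2736]  S=[0.7336]  K=[0.3730]  nu=[-2.6990]  x^+=[-1.2977]  P^+=[0.1716]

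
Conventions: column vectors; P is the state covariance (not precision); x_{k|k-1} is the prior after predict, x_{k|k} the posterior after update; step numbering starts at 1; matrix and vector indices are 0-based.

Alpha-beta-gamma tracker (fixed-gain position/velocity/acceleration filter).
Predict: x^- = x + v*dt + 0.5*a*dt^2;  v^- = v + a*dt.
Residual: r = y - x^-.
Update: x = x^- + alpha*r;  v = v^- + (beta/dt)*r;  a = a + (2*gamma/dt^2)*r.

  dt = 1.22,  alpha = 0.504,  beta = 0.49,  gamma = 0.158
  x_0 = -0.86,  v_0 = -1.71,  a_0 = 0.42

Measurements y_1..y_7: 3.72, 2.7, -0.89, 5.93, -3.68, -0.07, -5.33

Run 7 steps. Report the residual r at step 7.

step 1: x_pred=-2.6336  r=6.3536  x^+=0.5686  v^+=1.3543  a^+=1.7689
step 2: x_pred=3.5372  r=-0.8372  x^+=3.1153  v^+=3.1761  a^+=1.5912
step 3: x_pred=8.1743  r=-9.0643  x^+=3.6059  v^+=1.4768  a^+=-0.3332
step 4: x_pred=5.1595  r=0.7705  x^+=5.5478  v^+=1.3797  a^+=-0.1697
step 5: x_pred=7.1048  r=-10.7848  x^+=1.6692  v^+=-3.1589  a^+=-2.4594
step 6: x_pred=-4.0149  r=3.9449  x^+=-2.0267  v^+=-4.5749  a^+=-1.6218
step 7: x_pred=-8.8150  r=3.4850  x^+=-7.0586  v^+=-5.1538  a^+=-0.8819

resid = 3.4850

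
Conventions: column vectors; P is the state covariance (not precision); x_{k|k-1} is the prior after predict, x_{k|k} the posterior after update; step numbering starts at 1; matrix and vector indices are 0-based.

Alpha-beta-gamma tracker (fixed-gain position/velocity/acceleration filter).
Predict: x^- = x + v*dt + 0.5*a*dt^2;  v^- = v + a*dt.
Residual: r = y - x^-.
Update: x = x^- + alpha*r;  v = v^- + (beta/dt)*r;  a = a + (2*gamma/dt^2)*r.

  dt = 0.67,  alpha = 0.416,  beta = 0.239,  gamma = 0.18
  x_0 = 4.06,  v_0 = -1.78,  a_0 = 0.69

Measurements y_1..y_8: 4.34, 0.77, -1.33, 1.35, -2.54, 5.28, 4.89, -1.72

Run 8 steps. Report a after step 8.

a_post = 2.0215

step 1: x_pred=3.0223  r=1.3177  x^+=3.5704  v^+=-0.8476  a^+=1.7468
step 2: x_pred=3.3946  r=-2.6246  x^+=2.3028  v^+=-0.6135  a^+=-0.3580
step 3: x_pred=1.8113  r=-3.1413  x^+=0.5045  v^+=-1.9740  a^+=-2.8773
step 4: x_pred=-1.4638  r=2.8138  x^+=-0.2933  v^+=-2.8980  a^+=-0.6207
step 5: x_pred=-2.3743  r=-0.1657  x^+=-2.4432  v^+=-3.3730  a^+=-0.7536
step 6: x_pred=-4.8723  r=10.1523  x^+=-0.6489  v^+=-0.2564  a^+=7.3881
step 7: x_pred=0.8376  r=4.0524  x^+=2.5234  v^+=6.1392  a^+=10.6380
step 8: x_pred=9.0243  r=-10.7443  x^+=4.5547  v^+=9.4340  a^+=2.0215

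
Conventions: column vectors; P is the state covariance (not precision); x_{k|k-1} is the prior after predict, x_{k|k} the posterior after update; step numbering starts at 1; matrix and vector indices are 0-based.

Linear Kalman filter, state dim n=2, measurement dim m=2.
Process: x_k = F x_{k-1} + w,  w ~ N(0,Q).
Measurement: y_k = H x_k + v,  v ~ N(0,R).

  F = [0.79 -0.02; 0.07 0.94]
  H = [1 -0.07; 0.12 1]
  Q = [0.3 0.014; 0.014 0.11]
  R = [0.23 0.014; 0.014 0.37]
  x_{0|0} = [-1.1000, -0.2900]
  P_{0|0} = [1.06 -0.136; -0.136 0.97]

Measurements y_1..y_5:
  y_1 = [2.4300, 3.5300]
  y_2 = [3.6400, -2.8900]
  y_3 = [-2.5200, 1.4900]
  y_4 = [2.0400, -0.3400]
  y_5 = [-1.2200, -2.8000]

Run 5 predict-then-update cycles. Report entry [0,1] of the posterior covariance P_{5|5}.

step 1: x^-=[-0.8632, -0.3496]  P^-=[0.9662 -0.0464; -0.0464 0.9544]  S=[1.2074 0.0171; 0.0171 1.3272]  K=[0.8023 0.0420; -0.1039 0.7163]  nu=[3.2687, 3.9832]  x^+=[1.9269, 2.1637]  P^+=[0.1854 0.0045; 0.0045 0.2630]
step 2: x^-=[1.4790, 2.1688]  P^-=[0.4157 0.0227; 0.0227 0.3439]  S=[0.6442 0.0623; 0.0623 0.7253]  K=[0.6385 0.0452; -0.0488 0.4821]  nu=[2.3128, -5.2362]  x^+=[2.7189, -0.4684]  P^+=[0.1480 0.0079; 0.0079 0.1767]
step 3: x^-=[2.1573, -0.2499]  P^-=[0.3922 0.0247; 0.0247 0.2679]  S=[0.6201 0.0668; 0.0668 0.6495]  K=[0.6248 0.0462; -0.0357 0.4208]  nu=[-4.6948, 1.4811]  x^+=[-0.7073, 0.5410]  P^+=[0.1449 0.0085; 0.0085 0.1542]
step 4: x^-=[-0.5696, 0.4590]  P^-=[0.3902 0.0254; 0.0254 0.2480]  S=[0.6179 0.0686; 0.0686 0.6298]  K=[0.6235 0.0467; -0.0317 0.4022]  nu=[2.6417, -0.7306]  x^+=[1.0434, 0.0814]  P^+=[0.1447 0.0087; 0.0087 0.1473]
step 5: x^-=[0.8226, 0.1496]  P^-=[0.3901 0.0256; 0.0256 0.2420]  S=[0.6177 0.0693; 0.0693 0.6238]  K=[0.6234 0.0469; -0.0304 0.3963]  nu=[-2.0322, -3.0483]  x^+=[-0.5871, -0.9967]  P^+=[0.1446 0.0087; 0.0087 0.1452]

P_post[0,1] = 0.0087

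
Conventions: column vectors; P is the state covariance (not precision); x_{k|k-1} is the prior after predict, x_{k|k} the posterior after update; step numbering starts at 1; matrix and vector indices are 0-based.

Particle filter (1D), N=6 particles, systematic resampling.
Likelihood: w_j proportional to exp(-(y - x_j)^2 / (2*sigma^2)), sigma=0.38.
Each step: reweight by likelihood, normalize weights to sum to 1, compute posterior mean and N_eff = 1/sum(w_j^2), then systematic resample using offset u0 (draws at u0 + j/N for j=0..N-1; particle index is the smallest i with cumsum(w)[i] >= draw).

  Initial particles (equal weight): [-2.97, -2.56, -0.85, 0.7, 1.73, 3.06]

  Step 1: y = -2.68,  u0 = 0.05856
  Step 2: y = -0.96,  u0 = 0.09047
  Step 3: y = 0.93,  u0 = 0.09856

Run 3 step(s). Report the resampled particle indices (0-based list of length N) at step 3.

resampled_idx = [0, 1, 2, 3, 4, 5]

step 1: w=[0.4400, 0.5600, 0.0000, 0.0000, 0.0000, 0.0000]  mean=-2.7404  Neff=1.9716  idx=[0, 0, 0, 1, 1, 1]
step 2: w=[0.0020, 0.0020, 0.0020, 0.3314, 0.3314, 0.3314]  mean=-2.5624  Neff=3.0357  idx=[3, 3, 4, 4, 5, 5]
step 3: w=[0.1667, 0.1667, 0.1667, 0.1667, 0.1667, 0.1667]  mean=-2.5600  Neff=6.0000  idx=[0, 1, 2, 3, 4, 5]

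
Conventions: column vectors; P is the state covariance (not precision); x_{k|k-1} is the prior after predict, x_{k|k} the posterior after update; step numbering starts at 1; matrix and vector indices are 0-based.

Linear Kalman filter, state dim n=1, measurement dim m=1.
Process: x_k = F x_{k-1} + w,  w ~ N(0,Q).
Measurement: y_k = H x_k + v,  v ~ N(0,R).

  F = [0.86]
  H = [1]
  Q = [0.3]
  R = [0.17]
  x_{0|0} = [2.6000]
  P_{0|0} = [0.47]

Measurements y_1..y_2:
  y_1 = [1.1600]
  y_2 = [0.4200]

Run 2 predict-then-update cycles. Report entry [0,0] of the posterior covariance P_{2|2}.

P_post[0,0] = 0.1193

step 1: x^-=[2.2360]  P^-=[0.6476]  S=[0.8176]  K=[0.7921]  nu=[-1.0760]  x^+=[1.3837]  P^+=[0.1347]
step 2: x^-=[1.1900]  P^-=[0.3996]  S=[0.5696]  K=[0.7015]  nu=[-0.7700]  x^+=[0.6498]  P^+=[0.1193]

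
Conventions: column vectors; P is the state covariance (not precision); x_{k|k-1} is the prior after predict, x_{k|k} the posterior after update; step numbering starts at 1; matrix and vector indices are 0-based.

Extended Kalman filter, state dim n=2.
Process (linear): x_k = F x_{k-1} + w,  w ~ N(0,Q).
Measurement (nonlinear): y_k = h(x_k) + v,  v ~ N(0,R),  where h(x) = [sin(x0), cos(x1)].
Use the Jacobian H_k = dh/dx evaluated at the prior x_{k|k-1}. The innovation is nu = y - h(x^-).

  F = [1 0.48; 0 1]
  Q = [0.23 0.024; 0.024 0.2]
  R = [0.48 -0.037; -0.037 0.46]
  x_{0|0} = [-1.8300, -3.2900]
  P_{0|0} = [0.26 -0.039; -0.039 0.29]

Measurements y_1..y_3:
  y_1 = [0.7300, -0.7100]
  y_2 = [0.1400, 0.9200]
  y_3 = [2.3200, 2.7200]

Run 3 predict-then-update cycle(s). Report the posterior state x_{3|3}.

x_post = [-8.6715, -6.2497]

step 1: x^-=[-3.4092, -3.2900]  P^-=[0.5194 0.1242; 0.1242 0.4900]  H_jac=[-0.9644 0.0000; 0.0000 -0.1479]  S=[0.9631 -0.0193; -0.0193 0.4707]  K=[-0.5213 -0.0604; -0.1276 -0.1591]  nu=[0.4656, 0.2790]  x^+=[-3.6688, -3.3938]  P^+=[0.2571 0.0574; 0.0574 0.4632]
step 2: x^-=[-5.2978, -3.3938]  P^-=[0.6490 0.3037; 0.3037 0.6632]  H_jac=[0.5525 0.0000; 0.0000 -0.2495]  S=[0.6781 -0.0789; -0.0789 0.5013]  K=[0.5207 -0.0693; 0.2130 -0.2966]  nu=[-0.6935, 1.8884]  x^+=[-5.7897, -4.1016]  P^+=[0.4570 0.2049; 0.2049 0.5784]
step 3: x^-=[-7.7584, -4.1016]  P^-=[1.0169 0.5065; 0.5065 0.7784]  H_jac=[0.0954 0.0000; 0.0000 -0.8192]  S=[0.4893 -0.0766; -0.0766 0.9823]  K=[0.1338 -0.4119; -0.0029 -0.6493]  nu=[3.3154, 3.2935]  x^+=[-8.6715, -6.2497]  P^+=[0.8330 0.2374; 0.2374 0.3645]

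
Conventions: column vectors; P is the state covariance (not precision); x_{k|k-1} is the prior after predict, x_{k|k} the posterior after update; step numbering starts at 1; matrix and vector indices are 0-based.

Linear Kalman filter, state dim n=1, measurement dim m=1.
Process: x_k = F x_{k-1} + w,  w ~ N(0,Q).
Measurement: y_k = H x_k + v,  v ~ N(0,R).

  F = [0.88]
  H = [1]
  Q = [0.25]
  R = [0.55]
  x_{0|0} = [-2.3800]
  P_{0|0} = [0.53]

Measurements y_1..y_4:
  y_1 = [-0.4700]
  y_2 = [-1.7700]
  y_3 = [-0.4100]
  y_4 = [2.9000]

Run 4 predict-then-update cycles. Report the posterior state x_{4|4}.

x_post = [0.8717]

step 1: x^-=[-2.0944]  P^-=[0.6604]  S=[1.2104]  K=[0.5456]  nu=[1.6244]  x^+=[-1.2081]  P^+=[0.3001]
step 2: x^-=[-1.0631]  P^-=[0.4824]  S=[1.0324]  K=[0.4673]  nu=[-0.7069]  x^+=[-1.3934]  P^+=[0.2570]
step 3: x^-=[-1.2262]  P^-=[0.4490]  S=[0.9990]  K=[0.4495]  nu=[0.8162]  x^+=[-0.8594]  P^+=[0.2472]
step 4: x^-=[-0.7562]  P^-=[0.4414]  S=[0.9914]  K=[0.4452]  nu=[3.6562]  x^+=[0.8717]  P^+=[0.2449]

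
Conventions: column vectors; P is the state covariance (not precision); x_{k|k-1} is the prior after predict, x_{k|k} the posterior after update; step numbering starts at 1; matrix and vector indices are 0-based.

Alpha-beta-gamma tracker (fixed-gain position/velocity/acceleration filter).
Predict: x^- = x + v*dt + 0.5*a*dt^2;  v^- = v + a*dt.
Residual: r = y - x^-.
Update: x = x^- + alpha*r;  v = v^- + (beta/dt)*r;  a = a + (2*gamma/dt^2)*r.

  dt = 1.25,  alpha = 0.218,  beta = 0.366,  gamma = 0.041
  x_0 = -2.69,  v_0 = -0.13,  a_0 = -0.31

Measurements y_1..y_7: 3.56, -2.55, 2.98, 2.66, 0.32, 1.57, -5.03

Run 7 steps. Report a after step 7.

step 1: x_pred=-3.0947  r=6.6547  x^+=-1.6440  v^+=1.4310  a^+=0.0392
step 2: x_pred=0.1754  r=-2.7254  x^+=-0.4187  v^+=0.6820  a^+=-0.1038
step 3: x_pred=0.3527  r=2.6273  x^+=0.9255  v^+=1.3216  a^+=0.0341
step 4: x_pred=2.6041  r=0.0559  x^+=2.6163  v^+=1.3805  a^+=0.0370
step 5: x_pred=4.3709  r=-4.0509  x^+=3.4878  v^+=0.2407  a^+=-0.1756
step 6: x_pred=3.6515  r=-2.0815  x^+=3.1977  v^+=-0.5882  a^+=-0.2848
step 7: x_pred=2.2400  r=-7.2700  x^+=0.6551  v^+=-3.0729  a^+=-0.6663

a_post = -0.6663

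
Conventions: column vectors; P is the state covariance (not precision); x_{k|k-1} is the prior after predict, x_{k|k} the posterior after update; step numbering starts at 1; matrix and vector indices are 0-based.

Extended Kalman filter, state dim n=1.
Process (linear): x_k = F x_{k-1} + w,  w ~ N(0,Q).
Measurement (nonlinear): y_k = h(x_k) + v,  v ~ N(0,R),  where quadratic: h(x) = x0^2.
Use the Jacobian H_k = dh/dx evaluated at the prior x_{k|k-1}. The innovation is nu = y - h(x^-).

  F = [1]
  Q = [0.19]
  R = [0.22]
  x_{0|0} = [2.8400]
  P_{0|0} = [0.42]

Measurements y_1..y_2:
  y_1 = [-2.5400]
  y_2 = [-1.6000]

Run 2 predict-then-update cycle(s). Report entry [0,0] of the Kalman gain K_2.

step 1: x^-=[2.8400]  P^-=[0.6100]  H_jac=[5.6800]  S=[19.9001]  K=[0.1741]  nu=[-10.6056]  x^+=[0.9935]  P^+=[0.0067]
step 2: x^-=[0.9935]  P^-=[0.1967]  H_jac=[1.9869]  S=[0.9967]  K=[0.3922]  nu=[-2.5870]  x^+=[-0.0212]  P^+=[0.0434]

K[0,0] = 0.3922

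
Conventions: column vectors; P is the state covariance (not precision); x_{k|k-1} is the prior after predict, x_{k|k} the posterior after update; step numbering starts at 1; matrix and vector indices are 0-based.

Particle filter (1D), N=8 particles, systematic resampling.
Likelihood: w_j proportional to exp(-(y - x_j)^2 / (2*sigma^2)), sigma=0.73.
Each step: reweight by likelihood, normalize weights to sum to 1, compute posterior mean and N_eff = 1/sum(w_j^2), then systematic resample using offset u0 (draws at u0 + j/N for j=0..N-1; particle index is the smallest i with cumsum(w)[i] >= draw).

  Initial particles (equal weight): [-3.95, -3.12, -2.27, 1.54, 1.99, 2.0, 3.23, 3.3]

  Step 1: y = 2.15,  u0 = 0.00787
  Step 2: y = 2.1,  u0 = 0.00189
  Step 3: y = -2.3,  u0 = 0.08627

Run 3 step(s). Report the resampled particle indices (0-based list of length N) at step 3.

resampled_idx = [0, 0, 0, 1, 1, 1, 1, 5]

step 1: w=[0.0000, 0.0000, 0.0000, 0.2147, 0.2972, 0.2981, 0.1019, 0.0880]  mean=2.1380  Neff=4.1416  idx=[3, 3, 4, 4, 4, 5, 5, 6]
step 2: w=[0.1106, 0.1106, 0.1467, 0.1467, 0.1467, 0.1470, 0.1470, 0.0448]  mean=1.9490  Neff=7.4497  idx=[0, 1, 2, 3, 3, 4, 5, 6]
step 3: w=[0.4569, 0.4569, 0.0148, 0.0148, 0.0148, 0.0148, 0.0136, 0.0136]  mean=1.5791  Neff=2.3883  idx=[0, 0, 0, 1, 1, 1, 1, 5]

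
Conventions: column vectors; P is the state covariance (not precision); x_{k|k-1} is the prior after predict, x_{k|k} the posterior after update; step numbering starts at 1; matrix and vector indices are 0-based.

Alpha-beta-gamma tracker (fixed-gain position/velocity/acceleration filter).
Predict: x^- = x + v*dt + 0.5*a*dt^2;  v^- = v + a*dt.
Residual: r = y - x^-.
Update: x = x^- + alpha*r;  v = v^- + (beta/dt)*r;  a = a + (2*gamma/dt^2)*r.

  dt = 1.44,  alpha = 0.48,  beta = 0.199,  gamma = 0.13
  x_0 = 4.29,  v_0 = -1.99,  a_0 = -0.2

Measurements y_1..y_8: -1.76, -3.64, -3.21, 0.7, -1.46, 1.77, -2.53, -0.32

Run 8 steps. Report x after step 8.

step 1: x_pred=1.2170  r=-2.9770  x^+=-0.2119  v^+=-2.6894  a^+=-0.5733
step 2: x_pred=-4.6791  r=1.0391  x^+=-4.1803  v^+=-3.3713  a^+=-0.4430
step 3: x_pred=-9.4943  r=6.2843  x^+=-6.4779  v^+=-3.1408  a^+=0.3450
step 4: x_pred=-10.6429  r=11.3429  x^+=-5.1983  v^+=-1.0765  a^+=1.7672
step 5: x_pred=-4.9162  r=3.4562  x^+=-3.2572  v^+=1.9459  a^+=2.2006
step 6: x_pred=1.8264  r=-0.0564  x^+=1.7993  v^+=5.1070  a^+=2.1935
step 7: x_pred=11.4276  r=-13.9576  x^+=4.7279  v^+=6.3367  a^+=0.4434
step 8: x_pred=14.3126  r=-14.6326  x^+=7.2889  v^+=4.9531  a^+=-1.3913

x_post = 7.2889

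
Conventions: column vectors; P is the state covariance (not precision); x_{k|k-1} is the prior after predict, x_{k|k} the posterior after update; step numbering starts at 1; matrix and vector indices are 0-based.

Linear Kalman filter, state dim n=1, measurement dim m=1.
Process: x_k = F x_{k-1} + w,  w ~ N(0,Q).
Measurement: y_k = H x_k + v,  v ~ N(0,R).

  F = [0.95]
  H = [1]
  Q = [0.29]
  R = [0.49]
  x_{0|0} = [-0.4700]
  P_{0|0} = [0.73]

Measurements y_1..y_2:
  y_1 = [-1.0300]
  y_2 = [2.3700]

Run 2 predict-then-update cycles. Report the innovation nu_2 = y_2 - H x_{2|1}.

step 1: x^-=[-0.4465]  P^-=[0.9488]  S=[1.4388]  K=[0.6594]  nu=[-0.5835]  x^+=[-0.8313]  P^+=[0.3231]
step 2: x^-=[-0.7897]  P^-=[0.5816]  S=[1.0716]  K=[0.5427]  nu=[3.1597]  x^+=[0.9252]  P^+=[0.2659]

innov = [3.1597]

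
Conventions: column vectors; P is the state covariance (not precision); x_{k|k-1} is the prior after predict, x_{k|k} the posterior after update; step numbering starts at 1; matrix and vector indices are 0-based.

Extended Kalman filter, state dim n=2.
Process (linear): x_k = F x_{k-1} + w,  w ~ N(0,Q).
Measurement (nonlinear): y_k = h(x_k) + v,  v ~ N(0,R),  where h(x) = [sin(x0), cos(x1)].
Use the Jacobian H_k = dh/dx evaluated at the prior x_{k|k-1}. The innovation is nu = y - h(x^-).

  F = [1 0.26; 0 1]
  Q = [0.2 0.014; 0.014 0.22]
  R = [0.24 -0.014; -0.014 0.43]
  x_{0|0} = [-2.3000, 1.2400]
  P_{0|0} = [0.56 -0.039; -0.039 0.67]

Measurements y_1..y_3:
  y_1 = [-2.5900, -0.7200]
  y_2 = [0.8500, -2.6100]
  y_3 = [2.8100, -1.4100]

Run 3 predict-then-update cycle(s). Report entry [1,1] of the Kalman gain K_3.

step 1: x^-=[-1.9776, 1.2400]  P^-=[0.7850 0.1492; 0.1492 0.8900]  H_jac=[-0.3957 0.0000; 0.0000 -0.9458]  S=[0.3629 0.0418; 0.0418 1.2261]  K=[-0.8460 -0.0862; -0.0839 -0.6837]  nu=[-1.6716, -1.0448]  x^+=[-0.4734, 2.0945]  P^+=[0.5101 0.0267; 0.0267 0.3096]
step 2: x^-=[0.0712, 2.0945]  P^-=[0.7449 0.1212; 0.1212 0.5296]  H_jac=[0.9975 0.0000; 0.0000 -0.8660]  S=[0.9811 -0.1187; -0.1187 0.8272]  K=[0.7551 -0.0185; 0.0571 -0.5463]  nu=[0.7789, -2.1099]  x^+=[0.6984, 3.2915]  P^+=[0.1819 0.0214; 0.0214 0.2722]
step 3: x^-=[1.5542, 3.2915]  P^-=[0.4115 0.1062; 0.1062 0.4922]  H_jac=[0.0166 0.0000; 0.0000 0.1494]  S=[0.2401 -0.0137; -0.0137 0.4410]  K=[0.0306 0.0369; 0.0169 0.1672]  nu=[1.8101, -0.4212]  x^+=[1.5940, 3.2517]  P^+=[0.4107 0.1034; 0.1034 0.4798]

K[1,1] = 0.1672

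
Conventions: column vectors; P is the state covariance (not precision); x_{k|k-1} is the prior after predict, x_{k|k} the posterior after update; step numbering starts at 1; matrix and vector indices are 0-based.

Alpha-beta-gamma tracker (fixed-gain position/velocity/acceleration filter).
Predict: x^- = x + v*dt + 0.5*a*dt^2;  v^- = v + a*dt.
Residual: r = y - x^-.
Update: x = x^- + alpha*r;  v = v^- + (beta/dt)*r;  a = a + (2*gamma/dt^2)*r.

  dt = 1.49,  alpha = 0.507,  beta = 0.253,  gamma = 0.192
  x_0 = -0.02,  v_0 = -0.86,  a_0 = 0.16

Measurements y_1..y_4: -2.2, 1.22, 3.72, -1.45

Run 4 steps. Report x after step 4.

x_post = 2.0247

step 1: x_pred=-1.1238  r=-1.0762  x^+=-1.6694  v^+=-0.8043  a^+=-0.0261
step 2: x_pred=-2.8969  r=4.1169  x^+=-0.8096  v^+=-0.1442  a^+=0.6859
step 3: x_pred=-0.2631  r=3.9831  x^+=1.7563  v^+=1.5541  a^+=1.3749
step 4: x_pred=5.5981  r=-7.0481  x^+=2.0247  v^+=2.4059  a^+=0.1558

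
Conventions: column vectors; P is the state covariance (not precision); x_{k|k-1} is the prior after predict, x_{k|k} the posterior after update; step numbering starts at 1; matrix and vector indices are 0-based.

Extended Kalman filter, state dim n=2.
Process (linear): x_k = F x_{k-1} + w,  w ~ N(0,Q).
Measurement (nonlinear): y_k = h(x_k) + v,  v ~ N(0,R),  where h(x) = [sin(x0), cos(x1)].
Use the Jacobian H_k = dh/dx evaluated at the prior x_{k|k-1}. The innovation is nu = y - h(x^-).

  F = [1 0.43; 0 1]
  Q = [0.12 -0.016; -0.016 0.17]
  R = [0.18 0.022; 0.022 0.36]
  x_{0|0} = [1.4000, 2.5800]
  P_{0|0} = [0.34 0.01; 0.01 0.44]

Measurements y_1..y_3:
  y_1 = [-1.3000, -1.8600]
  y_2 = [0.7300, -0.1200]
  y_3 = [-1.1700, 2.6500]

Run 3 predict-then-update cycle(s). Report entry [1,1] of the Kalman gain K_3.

step 1: x^-=[2.5094, 2.5800]  P^-=[0.5500 0.1832; 0.1832 0.6100]  H_jac=[-0.8067 0.0000; 0.0000 -0.5325]  S=[0.5379 0.1007; 0.1007 0.5330]  K=[-0.8195 -0.0282; -0.1665 -0.5780]  nu=[-1.8909, -1.0136]  x^+=[4.0876, 3.4808]  P^+=[0.1836 0.0529; 0.0529 0.3976]
step 2: x^-=[5.5843, 3.4808]  P^-=[0.4227 0.2079; 0.2079 0.5676]  H_jac=[0.7656 0.0000; 0.0000 0.3327]  S=[0.4277 0.0750; 0.0750 0.4228]  K=[0.7512 0.0304; 0.3033 0.3929]  nu=[1.3733, 0.8230]  x^+=[6.6410, 4.2206]  P^+=[0.1775 0.0826; 0.0826 0.4452]
step 3: x^-=[8.4559, 4.2206]  P^-=[0.4508 0.2580; 0.2580 0.6152]  H_jac=[-0.5662 0.0000; 0.0000 0.8815]  S=[0.3245 -0.1068; -0.1068 0.8380]  K=[-0.7278 0.1787; -0.2476 0.6155]  nu=[-1.9943, 3.1222]  x^+=[10.4651, 6.6363]  P^+=[0.2244 0.0548; 0.0548 0.2452]

K[1,1] = 0.6155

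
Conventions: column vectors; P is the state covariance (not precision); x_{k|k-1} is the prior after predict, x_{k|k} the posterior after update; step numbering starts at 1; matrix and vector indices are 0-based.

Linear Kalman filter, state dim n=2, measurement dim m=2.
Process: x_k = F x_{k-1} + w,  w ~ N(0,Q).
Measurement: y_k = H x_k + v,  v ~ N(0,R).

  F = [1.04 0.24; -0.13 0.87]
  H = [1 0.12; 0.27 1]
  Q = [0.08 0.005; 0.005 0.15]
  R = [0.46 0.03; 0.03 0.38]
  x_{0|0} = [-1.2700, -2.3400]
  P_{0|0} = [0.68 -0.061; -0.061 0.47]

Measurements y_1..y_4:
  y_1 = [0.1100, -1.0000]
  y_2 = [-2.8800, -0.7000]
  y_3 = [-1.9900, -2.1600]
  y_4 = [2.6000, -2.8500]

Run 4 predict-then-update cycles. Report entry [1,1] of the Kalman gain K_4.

K[1,1] = 0.4293

step 1: x^-=[-1.8824, -1.8707]  P^-=[0.8121 -0.0421; -0.0421 0.5310]  S=[1.2697 0.2695; 0.2695 0.9475]  K=[0.6343 0.0066; -0.1058 0.5786]  nu=[2.2169, 1.3789]  x^+=[-0.4673, -1.3074]  P^+=[0.2991 -0.0592; -0.0592 0.2327]
step 2: x^-=[-0.7997, -1.0767]  P^-=[0.3873 -0.0386; -0.0386 0.3446]  S=[0.8430 0.1361; 0.1361 0.7320]  K=[0.4530 0.0059; -0.0726 0.4700]  nu=[-1.9511, 0.5926]  x^+=[-1.6800, -0.6565]  P^+=[0.2136 -0.0418; -0.0418 0.1877]
step 3: x^-=[-1.9048, -0.3528]  P^-=[0.3009 -0.0212; -0.0212 0.3051]  S=[0.7602 0.1260; 0.1260 0.6956]  K=[0.3899 0.0157; -0.0526 0.4400]  nu=[-0.0429, -1.2929]  x^+=[-1.9418, -0.9194]  P^+=[0.1837 -0.0319; -0.0319 0.1742]
step 4: x^-=[-2.2401, -0.5474]  P^-=[0.2727 -0.0113; -0.0113 0.2922]  S=[0.7342 0.1270; 0.1270 0.6860]  K=[0.3656 0.0231; -0.0419 0.4293]  nu=[4.9058, -1.6978]  x^+=[-0.4858, -1.4819]  P^+=[0.1721 -0.0267; -0.0267 0.1691]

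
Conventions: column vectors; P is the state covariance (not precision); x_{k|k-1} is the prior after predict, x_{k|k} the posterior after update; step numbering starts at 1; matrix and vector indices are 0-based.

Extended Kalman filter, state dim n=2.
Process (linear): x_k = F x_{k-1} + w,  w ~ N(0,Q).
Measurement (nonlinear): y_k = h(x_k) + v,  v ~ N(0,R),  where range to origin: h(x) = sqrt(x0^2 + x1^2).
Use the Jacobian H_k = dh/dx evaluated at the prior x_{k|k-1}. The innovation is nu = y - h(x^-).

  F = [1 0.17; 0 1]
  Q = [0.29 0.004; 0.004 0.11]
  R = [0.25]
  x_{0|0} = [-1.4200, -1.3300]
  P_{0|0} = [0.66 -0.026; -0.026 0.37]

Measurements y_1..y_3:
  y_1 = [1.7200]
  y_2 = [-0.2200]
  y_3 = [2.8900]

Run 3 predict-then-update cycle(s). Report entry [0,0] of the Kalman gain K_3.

step 1: x^-=[-1.6461, -1.3300]  P^-=[0.9519 0.0409; 0.0409 0.4800]  H_jac=[-0.7778 -0.6285]  S=[1.0555]  K=[-0.7258; -0.3160]  nu=[-0.3963]  x^+=[-1.3585, -1.2048]  P^+=[0.3958 -0.2011; -0.2011 0.3746]
step 2: x^-=[-1.5633, -1.2048]  P^-=[0.6282 -0.1335; -0.1335 0.4846]  H_jac=[-0.7921 -0.6104]  S=[0.6957]  K=[-0.5982; -0.2733]  nu=[-2.1937]  x^+=[-0.2511, -0.6053]  P^+=[0.3793 -0.2472; -0.2472 0.4327]
step 3: x^-=[-0.3540, -0.6053]  P^-=[0.5978 -0.1696; -0.1696 0.5427]  H_jac=[-0.5048 -0.8632]  S=[0.6589]  K=[-0.2357; -0.5810]  nu=[2.1888]  x^+=[-0.8700, -1.8770]  P^+=[0.5612 -0.2599; -0.2599 0.3203]

K[0,0] = -0.2357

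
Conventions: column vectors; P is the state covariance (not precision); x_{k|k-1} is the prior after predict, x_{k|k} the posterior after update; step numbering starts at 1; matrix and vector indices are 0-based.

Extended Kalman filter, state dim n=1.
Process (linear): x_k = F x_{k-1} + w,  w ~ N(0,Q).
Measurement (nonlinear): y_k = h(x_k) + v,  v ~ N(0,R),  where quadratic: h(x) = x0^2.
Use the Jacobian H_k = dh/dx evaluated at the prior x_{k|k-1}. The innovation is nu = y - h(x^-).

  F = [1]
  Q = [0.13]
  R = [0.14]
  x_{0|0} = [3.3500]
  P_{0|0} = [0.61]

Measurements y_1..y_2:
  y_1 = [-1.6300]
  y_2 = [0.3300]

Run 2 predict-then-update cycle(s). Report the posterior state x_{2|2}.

step 1: x^-=[3.3500]  P^-=[0.7400]  H_jac=[6.7000]  S=[33.3586]  K=[0.1486]  nu=[-12.8525]  x^+=[1.4398]  P^+=[0.0031]
step 2: x^-=[1.4398]  P^-=[0.1331]  H_jac=[2.8795]  S=[1.2437]  K=[0.3082]  nu=[-1.7429]  x^+=[0.9026]  P^+=[0.0150]

x_post = [0.9026]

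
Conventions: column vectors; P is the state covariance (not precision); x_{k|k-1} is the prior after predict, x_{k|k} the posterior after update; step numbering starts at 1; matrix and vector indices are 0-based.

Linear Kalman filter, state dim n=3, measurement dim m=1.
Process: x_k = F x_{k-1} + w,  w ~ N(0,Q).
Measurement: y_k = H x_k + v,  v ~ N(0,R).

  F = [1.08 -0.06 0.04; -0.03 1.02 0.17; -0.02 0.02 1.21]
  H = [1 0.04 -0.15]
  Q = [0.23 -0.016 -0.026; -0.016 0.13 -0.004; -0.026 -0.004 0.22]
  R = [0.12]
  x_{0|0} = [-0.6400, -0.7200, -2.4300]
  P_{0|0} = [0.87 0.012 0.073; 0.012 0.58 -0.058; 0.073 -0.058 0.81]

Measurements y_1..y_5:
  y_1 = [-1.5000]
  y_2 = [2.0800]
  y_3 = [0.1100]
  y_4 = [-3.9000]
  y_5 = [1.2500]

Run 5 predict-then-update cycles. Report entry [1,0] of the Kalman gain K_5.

K[1,0] = -0.2324

step 1: x^-=[-0.7452, -1.1283, -2.9419]  P^-=[1.2532 -0.0494 0.0935; -0.0494 0.7360 0.1000; 0.0935 0.1000 1.4002]  S=[1.3727]  K=[0.9013; -0.0255; -0.0820]  nu=[-1.1510]  x^+=[-1.7826, -1.0990, -2.8475]  P^+=[0.1381 -0.0179 0.1949; -0.0179 0.7351 0.0972; 0.1949 0.0972 1.3909]
step 2: x^-=[-1.9731, -1.5516, -3.4319]  P^-=[0.4147 -0.0372 0.2846; -0.0372 0.9680 0.4101; 0.2846 0.4101 2.2521]  S=[0.4936]  K=[0.7506; -0.1216; -0.0745]  nu=[3.6004]  x^+=[0.7292, -1.9893, -3.7001]  P^+=[0.1366 0.0078 0.3122; 0.0078 0.9607 0.4056; 0.3122 0.4056 2.2493]
step 3: x^-=[0.7589, -2.6800, -4.5316]  P^-=[0.4204 0.0141 0.4576; 0.0141 1.3316 0.9678; 0.4576 0.9678 3.5182]  S=[0.4739]  K=[0.7434; -0.1642; -0.0663]  nu=[-1.2215]  x^+=[-0.1491, -2.4794, -4.4506]  P^+=[0.1585 0.0719 0.4810; 0.0719 1.3188 0.9626; 0.4810 0.9626 3.5161]
step 4: x^-=[-0.1903, -3.2811, -5.4318]  P^-=[0.4528 0.1186 0.6998; 0.1186 1.9284 1.9170; 0.6998 1.9170 5.3918]  S=[0.4738]  K=[0.7442; -0.1938; -0.0681]  nu=[-4.3932]  x^+=[-3.4600, -2.4299, -5.1326]  P^+=[0.1904 0.1869 0.7238; 0.1869 1.9106 1.9108; 0.7238 1.9108 5.3896]
step 5: x^-=[-3.7963, -3.2472, -6.1899]  P^-=[0.4967 0.2943 1.0409; 0.2943 2.9176 3.4759; 1.0409 3.4759 8.1691]  S=[0.4748]  K=[0.7422; -0.2324; -0.0958]  nu=[4.2477]  x^+=[-0.6437, -4.2345, -6.5967]  P^+=[0.2352 0.3762 1.0746; 0.3762 2.8919 3.4653; 1.0746 3.4653 8.1647]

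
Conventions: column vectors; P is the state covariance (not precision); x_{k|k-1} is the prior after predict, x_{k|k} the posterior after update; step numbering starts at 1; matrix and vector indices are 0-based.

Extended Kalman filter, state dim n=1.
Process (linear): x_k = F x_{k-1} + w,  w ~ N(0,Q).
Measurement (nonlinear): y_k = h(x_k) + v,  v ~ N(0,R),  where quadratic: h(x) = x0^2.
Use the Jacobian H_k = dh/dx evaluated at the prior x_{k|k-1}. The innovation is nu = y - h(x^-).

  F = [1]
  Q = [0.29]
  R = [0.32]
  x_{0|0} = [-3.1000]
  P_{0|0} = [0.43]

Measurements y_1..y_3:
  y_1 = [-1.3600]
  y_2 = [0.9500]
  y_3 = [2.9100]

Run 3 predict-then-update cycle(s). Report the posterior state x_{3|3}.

step 1: x^-=[-3.1000]  P^-=[0.7200]  H_jac=[-6.2000]  S=[27.9968]  K=[-0.1594]  nu=[-10.9700]  x^+=[-1.3509]  P^+=[0.0082]
step 2: x^-=[-1.3509]  P^-=[0.2982]  H_jac=[-2.7017]  S=[2.4969]  K=[-0.3227]  nu=[-0.8748]  x^+=[-1.0686]  P^+=[0.0382]
step 3: x^-=[-1.0686]  P^-=[0.3282]  H_jac=[-2.1371]  S=[1.8191]  K=[-0.3856]  nu=[1.7682]  x^+=[-1.7504]  P^+=[0.0577]

x_post = [-1.7504]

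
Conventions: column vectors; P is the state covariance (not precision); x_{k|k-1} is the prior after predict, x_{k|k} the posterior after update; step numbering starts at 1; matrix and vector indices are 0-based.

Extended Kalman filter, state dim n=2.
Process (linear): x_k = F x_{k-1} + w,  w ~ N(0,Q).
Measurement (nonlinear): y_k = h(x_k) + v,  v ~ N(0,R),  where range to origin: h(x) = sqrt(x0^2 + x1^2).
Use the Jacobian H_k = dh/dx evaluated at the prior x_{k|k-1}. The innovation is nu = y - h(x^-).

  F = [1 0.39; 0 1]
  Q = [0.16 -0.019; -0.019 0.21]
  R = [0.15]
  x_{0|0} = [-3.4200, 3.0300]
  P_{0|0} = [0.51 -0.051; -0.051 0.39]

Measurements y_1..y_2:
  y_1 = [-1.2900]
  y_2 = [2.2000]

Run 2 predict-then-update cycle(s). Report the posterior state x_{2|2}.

x_post = [2.1078, 0.2986]

step 1: x^-=[-2.2383, 3.0300]  P^-=[0.6895 0.0821; 0.0821 0.6000]  H_jac=[-0.5942 0.8043]  S=[0.7031]  K=[-0.4888; 0.6170]  nu=[-5.0571]  x^+=[0.2334, -0.0901]  P^+=[0.5216 0.2941; 0.2941 0.3323]
step 2: x^-=[0.1983, -0.0901]  P^-=[0.9615 0.4048; 0.4048 0.5423]  H_jac=[0.9104 -0.4137]  S=[0.7349]  K=[0.9633; 0.1961]  nu=[1.9822]  x^+=[2.1078, 0.2986]  P^+=[0.2796 0.2659; 0.2659 0.5141]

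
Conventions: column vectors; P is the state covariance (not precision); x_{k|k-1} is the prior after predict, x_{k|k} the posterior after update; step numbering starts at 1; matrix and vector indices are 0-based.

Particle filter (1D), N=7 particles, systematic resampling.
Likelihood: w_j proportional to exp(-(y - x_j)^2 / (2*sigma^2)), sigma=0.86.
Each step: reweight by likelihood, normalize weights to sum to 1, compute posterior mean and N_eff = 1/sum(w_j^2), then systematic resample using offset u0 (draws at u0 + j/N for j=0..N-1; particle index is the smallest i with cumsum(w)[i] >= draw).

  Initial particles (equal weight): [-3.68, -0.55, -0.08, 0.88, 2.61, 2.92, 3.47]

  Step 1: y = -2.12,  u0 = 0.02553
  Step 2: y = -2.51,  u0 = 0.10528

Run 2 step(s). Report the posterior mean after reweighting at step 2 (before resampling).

post_mean = -3.1448

step 1: w=[0.4344, 0.4253, 0.1351, 0.0051, 0.0000, 0.0000, 0.0000]  mean=-1.8390  Neff=2.5778  idx=[0, 0, 0, 1, 1, 1, 2]
step 2: w=[0.2770, 0.2770, 0.2770, 0.0521, 0.0521, 0.0521, 0.0129]  mean=-3.1448  Neff=4.1938  idx=[0, 0, 1, 1, 2, 2, 5]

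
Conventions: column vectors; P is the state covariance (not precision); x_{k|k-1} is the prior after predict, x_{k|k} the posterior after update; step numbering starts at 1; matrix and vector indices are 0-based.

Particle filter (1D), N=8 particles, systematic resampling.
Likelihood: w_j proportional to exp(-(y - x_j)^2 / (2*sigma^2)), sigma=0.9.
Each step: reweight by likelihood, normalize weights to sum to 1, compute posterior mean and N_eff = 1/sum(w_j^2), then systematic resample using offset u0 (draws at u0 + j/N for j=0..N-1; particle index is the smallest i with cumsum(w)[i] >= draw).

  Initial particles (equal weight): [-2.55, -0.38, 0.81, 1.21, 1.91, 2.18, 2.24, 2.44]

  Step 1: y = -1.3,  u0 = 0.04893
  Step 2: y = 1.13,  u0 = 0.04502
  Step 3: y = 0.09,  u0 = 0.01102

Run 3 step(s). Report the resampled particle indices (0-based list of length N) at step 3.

resampled_idx = [0, 0, 1, 2, 3, 4, 5, 6]

step 1: w=[0.3590, 0.5586, 0.0603, 0.0193, 0.0016, 0.0005, 0.0004, 0.0002]  mean=-1.0500  Neff=2.2473  idx=[0, 0, 0, 1, 1, 1, 1, 2]
step 2: w=[0.0001, 0.0001, 0.0001, 0.1276, 0.1276, 0.1276, 0.1276, 0.4893]  mean=0.2015  Neff=3.2837  idx=[3, 4, 5, 6, 7, 7, 7, 7]
step 3: w=[0.1364, 0.1364, 0.1364, 0.1364, 0.1136, 0.1136, 0.1136, 0.1136]  mean=0.1605  Neff=7.9335  idx=[0, 0, 1, 2, 3, 4, 5, 6]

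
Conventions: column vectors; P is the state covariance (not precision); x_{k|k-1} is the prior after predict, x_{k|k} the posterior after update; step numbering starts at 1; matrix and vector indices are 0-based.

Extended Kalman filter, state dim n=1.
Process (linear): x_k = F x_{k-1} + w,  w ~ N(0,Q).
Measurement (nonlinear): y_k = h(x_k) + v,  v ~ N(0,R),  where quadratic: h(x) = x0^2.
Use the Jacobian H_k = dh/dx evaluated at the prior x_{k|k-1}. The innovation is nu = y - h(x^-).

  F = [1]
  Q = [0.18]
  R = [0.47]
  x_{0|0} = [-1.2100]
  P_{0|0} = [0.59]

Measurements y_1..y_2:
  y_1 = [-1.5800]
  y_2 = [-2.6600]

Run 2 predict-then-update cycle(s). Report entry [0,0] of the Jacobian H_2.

H_jac[0,0] = -0.1417

step 1: x^-=[-1.2100]  P^-=[0.7700]  H_jac=[-2.4200]  S=[4.9794]  K=[-0.3742]  nu=[-3.0441]  x^+=[-0.0708]  P^+=[0.0727]
step 2: x^-=[-0.0708]  P^-=[0.2527]  H_jac=[-0.1417]  S=[0.4751]  K=[-0.0754]  nu=[-2.6650]  x^+=[0.1300]  P^+=[0.2500]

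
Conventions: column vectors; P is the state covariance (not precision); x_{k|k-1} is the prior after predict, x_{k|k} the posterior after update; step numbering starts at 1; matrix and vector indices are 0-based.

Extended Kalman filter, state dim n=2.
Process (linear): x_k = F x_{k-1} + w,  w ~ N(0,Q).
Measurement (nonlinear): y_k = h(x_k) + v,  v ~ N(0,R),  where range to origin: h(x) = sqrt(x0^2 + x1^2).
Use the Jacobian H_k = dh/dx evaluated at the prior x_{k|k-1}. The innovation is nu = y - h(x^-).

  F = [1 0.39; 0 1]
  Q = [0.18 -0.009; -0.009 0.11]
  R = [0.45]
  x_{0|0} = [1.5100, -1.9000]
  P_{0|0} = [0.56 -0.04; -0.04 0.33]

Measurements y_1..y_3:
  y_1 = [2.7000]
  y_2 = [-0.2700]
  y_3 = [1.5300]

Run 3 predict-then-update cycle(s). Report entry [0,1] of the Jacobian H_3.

H_jac[0,1] = -0.9454

step 1: x^-=[0.7690, -1.9000]  P^-=[0.7590 0.0797; 0.0797 0.4400]  H_jac=[0.3752 -0.9270]  S=[0.8795]  K=[0.2398; -0.4298]  nu=[0.6503]  x^+=[0.9249, -2.1795]  P^+=[0.7084 0.1703; 0.1703 0.2776]
step 2: x^-=[0.0749, -2.1795]  P^-=[1.0635 0.2696; 0.2696 0.3876]  H_jac=[0.0344 -0.9994]  S=[0.8199]  K=[-0.2840; -0.4612]  nu=[-2.4508]  x^+=[0.7711, -1.0493]  P^+=[0.9974 0.1622; 0.1622 0.2132]
step 3: x^-=[0.3618, -1.0493]  P^-=[1.3363 0.2363; 0.2363 0.3232]  H_jac=[0.3260 -0.9454]  S=[0.7352]  K=[0.2886; -0.3108]  nu=[0.4201]  x^+=[0.4831, -1.1799]  P^+=[1.2750 0.3023; 0.3023 0.2522]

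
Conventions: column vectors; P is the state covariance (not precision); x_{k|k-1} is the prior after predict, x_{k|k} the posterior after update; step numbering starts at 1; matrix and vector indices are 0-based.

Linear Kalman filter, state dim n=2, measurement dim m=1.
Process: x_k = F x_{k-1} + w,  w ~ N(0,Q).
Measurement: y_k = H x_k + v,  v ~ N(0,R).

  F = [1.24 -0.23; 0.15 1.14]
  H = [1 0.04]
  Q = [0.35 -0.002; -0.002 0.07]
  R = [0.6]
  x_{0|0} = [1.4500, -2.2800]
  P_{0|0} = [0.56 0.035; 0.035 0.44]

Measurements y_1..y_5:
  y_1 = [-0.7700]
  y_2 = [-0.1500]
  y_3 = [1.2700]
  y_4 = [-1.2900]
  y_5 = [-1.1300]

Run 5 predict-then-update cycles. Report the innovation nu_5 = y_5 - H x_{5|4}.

step 1: x^-=[2.3224, -2.3817]  P^-=[1.2144 0.0351; 0.0351 0.6664]  S=[1.8182]  K=[0.6687; 0.0339]  nu=[-2.9971]  x^+=[0.3184, -2.4834]  P^+=[0.4014 -0.0062; -0.0062 0.6643]
step 2: x^-=[0.9660, -2.7834]  P^-=[1.0059 -0.1101; -0.1101 0.9402]  S=[1.5986]  K=[0.6265; -0.0453]  nu=[-1.0046]  x^+=[0.3366, -2.7378]  P^+=[0.3785 -0.0647; -0.0647 0.9369]
step 3: x^-=[1.0470, -3.0706]  P^-=[1.0184 -0.2665; -0.2665 1.2741]  S=[1.5991]  K=[0.6302; -0.1348]  nu=[0.3458]  x^+=[1.2650, -3.1172]  P^+=[0.3833 -0.1307; -0.1307 1.2450]
step 4: x^-=[2.2855, -3.3639]  P^-=[1.0798 -0.4373; -0.4373 1.6520]  S=[1.6475]  K=[0.6448; -0.2253]  nu=[-3.4409]  x^+=[0.0667, -2.5885]  P^+=[0.3948 -0.1979; -0.1979 1.5683]
step 5: x^-=[0.6781, -2.9409]  P^-=[1.1529 -0.6128; -0.6128 2.0494]  S=[1.7072]  K=[0.6610; -0.3109]  nu=[-1.6904]  x^+=[-0.4393, -2.4153]  P^+=[0.4071 -0.2619; -0.2619 1.8843]

innov = [-1.6904]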